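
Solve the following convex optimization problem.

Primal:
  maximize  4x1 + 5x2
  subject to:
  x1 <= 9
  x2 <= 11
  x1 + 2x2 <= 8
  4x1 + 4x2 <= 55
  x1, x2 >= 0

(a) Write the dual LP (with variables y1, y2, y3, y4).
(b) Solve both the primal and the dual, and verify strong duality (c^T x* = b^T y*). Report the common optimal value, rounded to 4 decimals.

The standard primal-dual pair for 'max c^T x s.t. A x <= b, x >= 0' is:
  Dual:  min b^T y  s.t.  A^T y >= c,  y >= 0.

So the dual LP is:
  minimize  9y1 + 11y2 + 8y3 + 55y4
  subject to:
    y1 + y3 + 4y4 >= 4
    y2 + 2y3 + 4y4 >= 5
    y1, y2, y3, y4 >= 0

Solving the primal: x* = (8, 0).
  primal value c^T x* = 32.
Solving the dual: y* = (0, 0, 4, 0).
  dual value b^T y* = 32.
Strong duality: c^T x* = b^T y*. Confirmed.

32


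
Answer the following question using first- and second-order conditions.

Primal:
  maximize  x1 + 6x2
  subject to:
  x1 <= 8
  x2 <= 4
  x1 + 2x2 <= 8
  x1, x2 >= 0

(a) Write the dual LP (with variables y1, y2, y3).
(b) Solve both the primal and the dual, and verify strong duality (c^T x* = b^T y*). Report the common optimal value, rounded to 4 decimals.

The standard primal-dual pair for 'max c^T x s.t. A x <= b, x >= 0' is:
  Dual:  min b^T y  s.t.  A^T y >= c,  y >= 0.

So the dual LP is:
  minimize  8y1 + 4y2 + 8y3
  subject to:
    y1 + y3 >= 1
    y2 + 2y3 >= 6
    y1, y2, y3 >= 0

Solving the primal: x* = (0, 4).
  primal value c^T x* = 24.
Solving the dual: y* = (0, 0, 3).
  dual value b^T y* = 24.
Strong duality: c^T x* = b^T y*. Confirmed.

24


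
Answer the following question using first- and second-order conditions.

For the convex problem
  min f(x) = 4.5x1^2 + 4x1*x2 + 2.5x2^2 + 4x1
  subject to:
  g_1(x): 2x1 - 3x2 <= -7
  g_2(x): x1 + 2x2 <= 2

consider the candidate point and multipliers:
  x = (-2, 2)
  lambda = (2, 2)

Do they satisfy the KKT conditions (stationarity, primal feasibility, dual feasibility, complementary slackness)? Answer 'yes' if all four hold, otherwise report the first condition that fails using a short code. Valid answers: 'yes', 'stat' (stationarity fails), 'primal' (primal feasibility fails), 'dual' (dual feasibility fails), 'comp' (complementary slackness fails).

Gradient of f: grad f(x) = Q x + c = (-6, 2)
Constraint values g_i(x) = a_i^T x - b_i:
  g_1((-2, 2)) = -3
  g_2((-2, 2)) = 0
Stationarity residual: grad f(x) + sum_i lambda_i a_i = (0, 0)
  -> stationarity OK
Primal feasibility (all g_i <= 0): OK
Dual feasibility (all lambda_i >= 0): OK
Complementary slackness (lambda_i * g_i(x) = 0 for all i): FAILS

Verdict: the first failing condition is complementary_slackness -> comp.

comp


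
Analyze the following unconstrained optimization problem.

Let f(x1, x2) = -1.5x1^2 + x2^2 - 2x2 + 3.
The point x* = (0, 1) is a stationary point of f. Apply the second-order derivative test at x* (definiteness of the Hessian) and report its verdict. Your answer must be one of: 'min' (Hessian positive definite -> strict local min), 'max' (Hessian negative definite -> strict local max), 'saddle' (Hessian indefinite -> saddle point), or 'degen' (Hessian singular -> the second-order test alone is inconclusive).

Compute the Hessian H = grad^2 f:
  H = [[-3, 0], [0, 2]]
Verify stationarity: grad f(x*) = H x* + g = (0, 0).
Eigenvalues of H: -3, 2.
Eigenvalues have mixed signs, so H is indefinite -> x* is a saddle point.

saddle


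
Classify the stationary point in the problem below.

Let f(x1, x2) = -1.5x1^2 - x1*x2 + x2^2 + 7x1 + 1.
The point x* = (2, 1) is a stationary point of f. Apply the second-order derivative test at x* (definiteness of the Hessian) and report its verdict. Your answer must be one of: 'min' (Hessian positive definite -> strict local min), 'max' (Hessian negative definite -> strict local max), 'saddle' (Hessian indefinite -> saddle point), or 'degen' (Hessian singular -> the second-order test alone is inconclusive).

Compute the Hessian H = grad^2 f:
  H = [[-3, -1], [-1, 2]]
Verify stationarity: grad f(x*) = H x* + g = (0, 0).
Eigenvalues of H: -3.1926, 2.1926.
Eigenvalues have mixed signs, so H is indefinite -> x* is a saddle point.

saddle


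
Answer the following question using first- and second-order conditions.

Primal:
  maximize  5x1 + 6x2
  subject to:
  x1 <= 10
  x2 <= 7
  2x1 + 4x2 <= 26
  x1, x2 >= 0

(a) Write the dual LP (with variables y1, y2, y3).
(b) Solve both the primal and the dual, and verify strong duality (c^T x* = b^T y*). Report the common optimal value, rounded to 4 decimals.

The standard primal-dual pair for 'max c^T x s.t. A x <= b, x >= 0' is:
  Dual:  min b^T y  s.t.  A^T y >= c,  y >= 0.

So the dual LP is:
  minimize  10y1 + 7y2 + 26y3
  subject to:
    y1 + 2y3 >= 5
    y2 + 4y3 >= 6
    y1, y2, y3 >= 0

Solving the primal: x* = (10, 1.5).
  primal value c^T x* = 59.
Solving the dual: y* = (2, 0, 1.5).
  dual value b^T y* = 59.
Strong duality: c^T x* = b^T y*. Confirmed.

59


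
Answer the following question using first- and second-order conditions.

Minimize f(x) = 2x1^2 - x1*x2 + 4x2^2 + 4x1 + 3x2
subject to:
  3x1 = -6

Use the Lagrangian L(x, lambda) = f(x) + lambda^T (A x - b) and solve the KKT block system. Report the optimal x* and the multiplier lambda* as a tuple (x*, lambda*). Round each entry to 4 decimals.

Form the Lagrangian:
  L(x, lambda) = (1/2) x^T Q x + c^T x + lambda^T (A x - b)
Stationarity (grad_x L = 0): Q x + c + A^T lambda = 0.
Primal feasibility: A x = b.

This gives the KKT block system:
  [ Q   A^T ] [ x     ]   [-c ]
  [ A    0  ] [ lambda ] = [ b ]

Solving the linear system:
  x*      = (-2, -0.625)
  lambda* = (1.125)
  f(x*)   = -1.5625

x* = (-2, -0.625), lambda* = (1.125)


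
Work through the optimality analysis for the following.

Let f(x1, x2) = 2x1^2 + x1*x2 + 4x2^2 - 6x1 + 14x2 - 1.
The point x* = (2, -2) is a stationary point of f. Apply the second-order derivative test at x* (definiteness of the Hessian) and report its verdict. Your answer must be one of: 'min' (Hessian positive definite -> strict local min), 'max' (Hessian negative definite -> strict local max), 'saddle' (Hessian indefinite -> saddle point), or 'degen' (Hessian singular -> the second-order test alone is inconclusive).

Compute the Hessian H = grad^2 f:
  H = [[4, 1], [1, 8]]
Verify stationarity: grad f(x*) = H x* + g = (0, 0).
Eigenvalues of H: 3.7639, 8.2361.
Both eigenvalues > 0, so H is positive definite -> x* is a strict local min.

min


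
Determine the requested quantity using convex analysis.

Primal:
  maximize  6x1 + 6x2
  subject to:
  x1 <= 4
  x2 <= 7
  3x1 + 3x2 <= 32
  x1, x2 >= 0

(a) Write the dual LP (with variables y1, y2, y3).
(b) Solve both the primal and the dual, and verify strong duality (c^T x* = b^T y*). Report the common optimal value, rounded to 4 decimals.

The standard primal-dual pair for 'max c^T x s.t. A x <= b, x >= 0' is:
  Dual:  min b^T y  s.t.  A^T y >= c,  y >= 0.

So the dual LP is:
  minimize  4y1 + 7y2 + 32y3
  subject to:
    y1 + 3y3 >= 6
    y2 + 3y3 >= 6
    y1, y2, y3 >= 0

Solving the primal: x* = (3.6667, 7).
  primal value c^T x* = 64.
Solving the dual: y* = (0, 0, 2).
  dual value b^T y* = 64.
Strong duality: c^T x* = b^T y*. Confirmed.

64


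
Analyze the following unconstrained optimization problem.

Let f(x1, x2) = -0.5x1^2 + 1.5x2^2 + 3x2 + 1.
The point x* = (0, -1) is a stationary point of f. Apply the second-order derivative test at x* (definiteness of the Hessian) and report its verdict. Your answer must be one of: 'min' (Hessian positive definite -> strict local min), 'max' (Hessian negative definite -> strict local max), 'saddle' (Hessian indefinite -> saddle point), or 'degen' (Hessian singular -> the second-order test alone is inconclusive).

Compute the Hessian H = grad^2 f:
  H = [[-1, 0], [0, 3]]
Verify stationarity: grad f(x*) = H x* + g = (0, 0).
Eigenvalues of H: -1, 3.
Eigenvalues have mixed signs, so H is indefinite -> x* is a saddle point.

saddle


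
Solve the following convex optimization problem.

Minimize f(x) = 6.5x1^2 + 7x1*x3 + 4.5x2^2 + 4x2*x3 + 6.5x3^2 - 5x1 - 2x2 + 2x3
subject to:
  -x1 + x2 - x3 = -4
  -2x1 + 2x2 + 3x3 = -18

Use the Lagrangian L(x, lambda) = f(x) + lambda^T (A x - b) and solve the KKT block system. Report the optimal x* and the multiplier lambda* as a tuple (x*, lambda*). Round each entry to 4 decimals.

Form the Lagrangian:
  L(x, lambda) = (1/2) x^T Q x + c^T x + lambda^T (A x - b)
Stationarity (grad_x L = 0): Q x + c + A^T lambda = 0.
Primal feasibility: A x = b.

This gives the KKT block system:
  [ Q   A^T ] [ x     ]   [-c ]
  [ A    0  ] [ lambda ] = [ b ]

Solving the linear system:
  x*      = (3.7727, -2.2273, -2)
  lambda* = (15.4273, 7.3091)
  f(x*)   = 87.4318

x* = (3.7727, -2.2273, -2), lambda* = (15.4273, 7.3091)


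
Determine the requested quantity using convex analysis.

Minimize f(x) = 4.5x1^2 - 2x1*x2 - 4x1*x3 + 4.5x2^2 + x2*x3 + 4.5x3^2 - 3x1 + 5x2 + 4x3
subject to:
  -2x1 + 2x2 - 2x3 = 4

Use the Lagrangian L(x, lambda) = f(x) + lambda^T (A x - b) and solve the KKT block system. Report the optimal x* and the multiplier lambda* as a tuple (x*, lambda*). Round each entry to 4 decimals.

Form the Lagrangian:
  L(x, lambda) = (1/2) x^T Q x + c^T x + lambda^T (A x - b)
Stationarity (grad_x L = 0): Q x + c + A^T lambda = 0.
Primal feasibility: A x = b.

This gives the KKT block system:
  [ Q   A^T ] [ x     ]   [-c ]
  [ A    0  ] [ lambda ] = [ b ]

Solving the linear system:
  x*      = (-0.7727, -0.0682, -1.2955)
  lambda* = (-2.3182)
  f(x*)   = 3.0341

x* = (-0.7727, -0.0682, -1.2955), lambda* = (-2.3182)


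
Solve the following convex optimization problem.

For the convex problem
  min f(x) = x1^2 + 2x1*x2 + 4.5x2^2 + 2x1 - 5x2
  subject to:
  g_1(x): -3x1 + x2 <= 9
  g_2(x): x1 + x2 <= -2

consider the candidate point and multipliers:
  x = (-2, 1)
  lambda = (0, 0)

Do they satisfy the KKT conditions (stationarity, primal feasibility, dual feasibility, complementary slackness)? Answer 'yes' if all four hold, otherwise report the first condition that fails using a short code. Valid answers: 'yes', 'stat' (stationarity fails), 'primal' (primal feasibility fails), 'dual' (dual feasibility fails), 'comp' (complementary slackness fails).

Gradient of f: grad f(x) = Q x + c = (0, 0)
Constraint values g_i(x) = a_i^T x - b_i:
  g_1((-2, 1)) = -2
  g_2((-2, 1)) = 1
Stationarity residual: grad f(x) + sum_i lambda_i a_i = (0, 0)
  -> stationarity OK
Primal feasibility (all g_i <= 0): FAILS
Dual feasibility (all lambda_i >= 0): OK
Complementary slackness (lambda_i * g_i(x) = 0 for all i): OK

Verdict: the first failing condition is primal_feasibility -> primal.

primal


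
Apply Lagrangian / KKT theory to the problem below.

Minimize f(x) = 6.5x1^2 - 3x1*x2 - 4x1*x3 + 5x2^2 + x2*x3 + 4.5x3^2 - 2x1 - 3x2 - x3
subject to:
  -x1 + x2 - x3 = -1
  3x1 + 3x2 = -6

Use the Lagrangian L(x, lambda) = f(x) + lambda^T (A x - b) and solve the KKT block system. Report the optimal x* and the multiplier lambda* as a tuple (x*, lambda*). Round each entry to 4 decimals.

Form the Lagrangian:
  L(x, lambda) = (1/2) x^T Q x + c^T x + lambda^T (A x - b)
Stationarity (grad_x L = 0): Q x + c + A^T lambda = 0.
Primal feasibility: A x = b.

This gives the KKT block system:
  [ Q   A^T ] [ x     ]   [-c ]
  [ A    0  ] [ lambda ] = [ b ]

Solving the linear system:
  x*      = (-0.6588, -1.3412, 0.3176)
  lambda* = (3.1529, 3.6549)
  f(x*)   = 15.0529

x* = (-0.6588, -1.3412, 0.3176), lambda* = (3.1529, 3.6549)


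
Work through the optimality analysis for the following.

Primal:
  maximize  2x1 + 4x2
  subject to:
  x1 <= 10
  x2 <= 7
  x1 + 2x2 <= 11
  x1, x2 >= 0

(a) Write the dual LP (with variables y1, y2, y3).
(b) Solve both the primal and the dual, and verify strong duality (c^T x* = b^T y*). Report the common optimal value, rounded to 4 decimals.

The standard primal-dual pair for 'max c^T x s.t. A x <= b, x >= 0' is:
  Dual:  min b^T y  s.t.  A^T y >= c,  y >= 0.

So the dual LP is:
  minimize  10y1 + 7y2 + 11y3
  subject to:
    y1 + y3 >= 2
    y2 + 2y3 >= 4
    y1, y2, y3 >= 0

Solving the primal: x* = (0, 5.5).
  primal value c^T x* = 22.
Solving the dual: y* = (0, 0, 2).
  dual value b^T y* = 22.
Strong duality: c^T x* = b^T y*. Confirmed.

22


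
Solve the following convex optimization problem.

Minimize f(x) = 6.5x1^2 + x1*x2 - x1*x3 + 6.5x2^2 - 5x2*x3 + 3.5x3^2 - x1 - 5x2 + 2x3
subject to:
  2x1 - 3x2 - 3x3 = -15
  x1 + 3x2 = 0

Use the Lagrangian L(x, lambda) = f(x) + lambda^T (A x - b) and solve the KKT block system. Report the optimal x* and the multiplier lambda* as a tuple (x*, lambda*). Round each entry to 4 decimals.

Form the Lagrangian:
  L(x, lambda) = (1/2) x^T Q x + c^T x + lambda^T (A x - b)
Stationarity (grad_x L = 0): Q x + c + A^T lambda = 0.
Primal feasibility: A x = b.

This gives the KKT block system:
  [ Q   A^T ] [ x     ]   [-c ]
  [ A    0  ] [ lambda ] = [ b ]

Solving the linear system:
  x*      = (-1.8543, 0.6181, 3.1457)
  lambda* = (7.5946, 12.4439)
  f(x*)   = 59.4874

x* = (-1.8543, 0.6181, 3.1457), lambda* = (7.5946, 12.4439)


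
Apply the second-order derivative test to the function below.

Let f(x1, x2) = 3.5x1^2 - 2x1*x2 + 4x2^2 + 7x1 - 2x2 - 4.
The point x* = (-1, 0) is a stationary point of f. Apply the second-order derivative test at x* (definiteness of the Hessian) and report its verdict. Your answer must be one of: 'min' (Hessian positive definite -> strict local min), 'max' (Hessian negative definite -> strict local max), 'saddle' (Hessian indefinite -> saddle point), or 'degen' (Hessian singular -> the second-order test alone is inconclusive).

Compute the Hessian H = grad^2 f:
  H = [[7, -2], [-2, 8]]
Verify stationarity: grad f(x*) = H x* + g = (0, 0).
Eigenvalues of H: 5.4384, 9.5616.
Both eigenvalues > 0, so H is positive definite -> x* is a strict local min.

min


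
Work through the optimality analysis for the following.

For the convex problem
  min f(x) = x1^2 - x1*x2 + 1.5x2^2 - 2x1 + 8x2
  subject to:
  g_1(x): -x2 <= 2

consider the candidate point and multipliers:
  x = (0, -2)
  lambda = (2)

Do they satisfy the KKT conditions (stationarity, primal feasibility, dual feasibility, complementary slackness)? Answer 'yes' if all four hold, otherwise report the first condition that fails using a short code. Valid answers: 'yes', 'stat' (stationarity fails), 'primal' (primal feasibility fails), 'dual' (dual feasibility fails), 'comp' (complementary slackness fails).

Gradient of f: grad f(x) = Q x + c = (0, 2)
Constraint values g_i(x) = a_i^T x - b_i:
  g_1((0, -2)) = 0
Stationarity residual: grad f(x) + sum_i lambda_i a_i = (0, 0)
  -> stationarity OK
Primal feasibility (all g_i <= 0): OK
Dual feasibility (all lambda_i >= 0): OK
Complementary slackness (lambda_i * g_i(x) = 0 for all i): OK

Verdict: yes, KKT holds.

yes


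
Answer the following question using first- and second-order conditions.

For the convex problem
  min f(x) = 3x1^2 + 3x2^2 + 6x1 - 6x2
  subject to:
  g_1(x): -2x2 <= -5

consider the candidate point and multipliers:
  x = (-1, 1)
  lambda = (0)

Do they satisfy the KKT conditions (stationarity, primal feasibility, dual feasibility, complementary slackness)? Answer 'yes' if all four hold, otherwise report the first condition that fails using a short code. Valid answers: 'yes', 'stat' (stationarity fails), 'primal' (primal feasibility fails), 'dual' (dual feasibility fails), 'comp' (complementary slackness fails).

Gradient of f: grad f(x) = Q x + c = (0, 0)
Constraint values g_i(x) = a_i^T x - b_i:
  g_1((-1, 1)) = 3
Stationarity residual: grad f(x) + sum_i lambda_i a_i = (0, 0)
  -> stationarity OK
Primal feasibility (all g_i <= 0): FAILS
Dual feasibility (all lambda_i >= 0): OK
Complementary slackness (lambda_i * g_i(x) = 0 for all i): OK

Verdict: the first failing condition is primal_feasibility -> primal.

primal


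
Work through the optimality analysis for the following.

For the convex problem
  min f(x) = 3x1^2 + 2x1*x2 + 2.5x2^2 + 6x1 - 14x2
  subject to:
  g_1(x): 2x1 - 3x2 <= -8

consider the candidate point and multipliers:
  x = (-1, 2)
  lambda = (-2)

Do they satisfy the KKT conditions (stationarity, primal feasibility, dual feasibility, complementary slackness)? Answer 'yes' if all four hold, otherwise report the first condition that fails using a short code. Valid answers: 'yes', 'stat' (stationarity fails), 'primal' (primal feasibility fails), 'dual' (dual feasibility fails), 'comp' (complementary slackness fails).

Gradient of f: grad f(x) = Q x + c = (4, -6)
Constraint values g_i(x) = a_i^T x - b_i:
  g_1((-1, 2)) = 0
Stationarity residual: grad f(x) + sum_i lambda_i a_i = (0, 0)
  -> stationarity OK
Primal feasibility (all g_i <= 0): OK
Dual feasibility (all lambda_i >= 0): FAILS
Complementary slackness (lambda_i * g_i(x) = 0 for all i): OK

Verdict: the first failing condition is dual_feasibility -> dual.

dual


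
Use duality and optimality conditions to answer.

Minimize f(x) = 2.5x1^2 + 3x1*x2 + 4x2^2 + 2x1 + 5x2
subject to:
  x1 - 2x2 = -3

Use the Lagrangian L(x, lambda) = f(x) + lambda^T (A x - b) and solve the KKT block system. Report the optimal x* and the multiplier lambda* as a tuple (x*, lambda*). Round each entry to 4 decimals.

Form the Lagrangian:
  L(x, lambda) = (1/2) x^T Q x + c^T x + lambda^T (A x - b)
Stationarity (grad_x L = 0): Q x + c + A^T lambda = 0.
Primal feasibility: A x = b.

This gives the KKT block system:
  [ Q   A^T ] [ x     ]   [-c ]
  [ A    0  ] [ lambda ] = [ b ]

Solving the linear system:
  x*      = (-1.5, 0.75)
  lambda* = (3.25)
  f(x*)   = 5.25

x* = (-1.5, 0.75), lambda* = (3.25)


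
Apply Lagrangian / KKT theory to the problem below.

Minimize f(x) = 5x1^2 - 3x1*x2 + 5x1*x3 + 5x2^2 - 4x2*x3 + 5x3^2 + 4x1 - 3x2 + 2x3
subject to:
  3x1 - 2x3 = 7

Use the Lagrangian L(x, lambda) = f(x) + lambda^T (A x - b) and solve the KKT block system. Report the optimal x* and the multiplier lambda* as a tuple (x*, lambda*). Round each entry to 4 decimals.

Form the Lagrangian:
  L(x, lambda) = (1/2) x^T Q x + c^T x + lambda^T (A x - b)
Stationarity (grad_x L = 0): Q x + c + A^T lambda = 0.
Primal feasibility: A x = b.

This gives the KKT block system:
  [ Q   A^T ] [ x     ]   [-c ]
  [ A    0  ] [ lambda ] = [ b ]

Solving the linear system:
  x*      = (1.3477, 0.1129, -1.4784)
  lambda* = (-3.2487)
  f(x*)   = 12.4181

x* = (1.3477, 0.1129, -1.4784), lambda* = (-3.2487)


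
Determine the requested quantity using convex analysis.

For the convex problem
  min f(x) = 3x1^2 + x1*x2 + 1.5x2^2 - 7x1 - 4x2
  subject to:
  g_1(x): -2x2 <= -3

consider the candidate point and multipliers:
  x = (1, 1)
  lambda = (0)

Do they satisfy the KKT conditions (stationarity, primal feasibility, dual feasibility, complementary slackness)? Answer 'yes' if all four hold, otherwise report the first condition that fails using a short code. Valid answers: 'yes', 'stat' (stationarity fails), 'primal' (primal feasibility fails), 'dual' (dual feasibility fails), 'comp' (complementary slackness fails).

Gradient of f: grad f(x) = Q x + c = (0, 0)
Constraint values g_i(x) = a_i^T x - b_i:
  g_1((1, 1)) = 1
Stationarity residual: grad f(x) + sum_i lambda_i a_i = (0, 0)
  -> stationarity OK
Primal feasibility (all g_i <= 0): FAILS
Dual feasibility (all lambda_i >= 0): OK
Complementary slackness (lambda_i * g_i(x) = 0 for all i): OK

Verdict: the first failing condition is primal_feasibility -> primal.

primal


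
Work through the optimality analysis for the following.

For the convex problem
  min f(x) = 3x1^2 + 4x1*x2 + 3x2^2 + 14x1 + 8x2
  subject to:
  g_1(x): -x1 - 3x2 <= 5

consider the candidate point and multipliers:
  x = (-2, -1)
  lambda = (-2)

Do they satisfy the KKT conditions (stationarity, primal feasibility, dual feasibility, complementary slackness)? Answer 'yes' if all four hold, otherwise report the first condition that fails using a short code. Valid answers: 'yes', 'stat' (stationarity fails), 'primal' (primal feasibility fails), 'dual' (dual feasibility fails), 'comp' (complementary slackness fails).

Gradient of f: grad f(x) = Q x + c = (-2, -6)
Constraint values g_i(x) = a_i^T x - b_i:
  g_1((-2, -1)) = 0
Stationarity residual: grad f(x) + sum_i lambda_i a_i = (0, 0)
  -> stationarity OK
Primal feasibility (all g_i <= 0): OK
Dual feasibility (all lambda_i >= 0): FAILS
Complementary slackness (lambda_i * g_i(x) = 0 for all i): OK

Verdict: the first failing condition is dual_feasibility -> dual.

dual


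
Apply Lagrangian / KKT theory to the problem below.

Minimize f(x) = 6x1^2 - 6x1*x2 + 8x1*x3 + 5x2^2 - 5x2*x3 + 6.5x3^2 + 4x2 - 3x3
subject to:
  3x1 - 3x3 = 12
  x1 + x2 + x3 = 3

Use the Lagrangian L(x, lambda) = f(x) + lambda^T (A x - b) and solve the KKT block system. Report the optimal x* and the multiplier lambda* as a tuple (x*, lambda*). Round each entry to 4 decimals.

Form the Lagrangian:
  L(x, lambda) = (1/2) x^T Q x + c^T x + lambda^T (A x - b)
Stationarity (grad_x L = 0): Q x + c + A^T lambda = 0.
Primal feasibility: A x = b.

This gives the KKT block system:
  [ Q   A^T ] [ x     ]   [-c ]
  [ A    0  ] [ lambda ] = [ b ]

Solving the linear system:
  x*      = (2.816, 1.368, -1.184)
  lambda* = (-3.136, -6.704)
  f(x*)   = 33.384

x* = (2.816, 1.368, -1.184), lambda* = (-3.136, -6.704)


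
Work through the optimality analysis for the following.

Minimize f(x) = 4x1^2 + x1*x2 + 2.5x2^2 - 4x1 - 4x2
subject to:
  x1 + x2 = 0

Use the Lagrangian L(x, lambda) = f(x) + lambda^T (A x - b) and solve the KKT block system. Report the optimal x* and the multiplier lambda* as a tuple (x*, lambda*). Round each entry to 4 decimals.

Form the Lagrangian:
  L(x, lambda) = (1/2) x^T Q x + c^T x + lambda^T (A x - b)
Stationarity (grad_x L = 0): Q x + c + A^T lambda = 0.
Primal feasibility: A x = b.

This gives the KKT block system:
  [ Q   A^T ] [ x     ]   [-c ]
  [ A    0  ] [ lambda ] = [ b ]

Solving the linear system:
  x*      = (0, 0)
  lambda* = (4)
  f(x*)   = 0

x* = (0, 0), lambda* = (4)


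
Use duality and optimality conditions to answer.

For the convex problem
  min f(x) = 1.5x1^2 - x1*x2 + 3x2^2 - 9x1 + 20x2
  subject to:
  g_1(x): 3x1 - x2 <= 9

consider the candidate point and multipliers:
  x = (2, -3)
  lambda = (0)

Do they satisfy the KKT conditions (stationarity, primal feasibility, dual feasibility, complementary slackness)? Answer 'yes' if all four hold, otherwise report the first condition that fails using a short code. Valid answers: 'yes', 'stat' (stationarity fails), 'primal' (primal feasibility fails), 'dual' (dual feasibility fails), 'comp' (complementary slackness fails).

Gradient of f: grad f(x) = Q x + c = (0, 0)
Constraint values g_i(x) = a_i^T x - b_i:
  g_1((2, -3)) = 0
Stationarity residual: grad f(x) + sum_i lambda_i a_i = (0, 0)
  -> stationarity OK
Primal feasibility (all g_i <= 0): OK
Dual feasibility (all lambda_i >= 0): OK
Complementary slackness (lambda_i * g_i(x) = 0 for all i): OK

Verdict: yes, KKT holds.

yes


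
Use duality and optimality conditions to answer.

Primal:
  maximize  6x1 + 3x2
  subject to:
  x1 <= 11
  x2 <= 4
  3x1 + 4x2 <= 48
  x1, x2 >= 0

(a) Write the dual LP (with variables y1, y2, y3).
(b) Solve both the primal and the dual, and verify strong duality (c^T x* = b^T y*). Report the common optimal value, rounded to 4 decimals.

The standard primal-dual pair for 'max c^T x s.t. A x <= b, x >= 0' is:
  Dual:  min b^T y  s.t.  A^T y >= c,  y >= 0.

So the dual LP is:
  minimize  11y1 + 4y2 + 48y3
  subject to:
    y1 + 3y3 >= 6
    y2 + 4y3 >= 3
    y1, y2, y3 >= 0

Solving the primal: x* = (11, 3.75).
  primal value c^T x* = 77.25.
Solving the dual: y* = (3.75, 0, 0.75).
  dual value b^T y* = 77.25.
Strong duality: c^T x* = b^T y*. Confirmed.

77.25


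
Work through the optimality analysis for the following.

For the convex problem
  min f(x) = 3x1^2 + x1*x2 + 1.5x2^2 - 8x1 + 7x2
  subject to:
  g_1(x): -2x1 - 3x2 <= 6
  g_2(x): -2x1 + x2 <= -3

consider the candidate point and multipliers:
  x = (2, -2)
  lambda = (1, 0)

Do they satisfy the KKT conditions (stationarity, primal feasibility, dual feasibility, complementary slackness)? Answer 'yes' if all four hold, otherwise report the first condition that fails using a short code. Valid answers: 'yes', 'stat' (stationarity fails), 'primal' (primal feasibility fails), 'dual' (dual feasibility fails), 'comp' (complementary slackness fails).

Gradient of f: grad f(x) = Q x + c = (2, 3)
Constraint values g_i(x) = a_i^T x - b_i:
  g_1((2, -2)) = -4
  g_2((2, -2)) = -3
Stationarity residual: grad f(x) + sum_i lambda_i a_i = (0, 0)
  -> stationarity OK
Primal feasibility (all g_i <= 0): OK
Dual feasibility (all lambda_i >= 0): OK
Complementary slackness (lambda_i * g_i(x) = 0 for all i): FAILS

Verdict: the first failing condition is complementary_slackness -> comp.

comp


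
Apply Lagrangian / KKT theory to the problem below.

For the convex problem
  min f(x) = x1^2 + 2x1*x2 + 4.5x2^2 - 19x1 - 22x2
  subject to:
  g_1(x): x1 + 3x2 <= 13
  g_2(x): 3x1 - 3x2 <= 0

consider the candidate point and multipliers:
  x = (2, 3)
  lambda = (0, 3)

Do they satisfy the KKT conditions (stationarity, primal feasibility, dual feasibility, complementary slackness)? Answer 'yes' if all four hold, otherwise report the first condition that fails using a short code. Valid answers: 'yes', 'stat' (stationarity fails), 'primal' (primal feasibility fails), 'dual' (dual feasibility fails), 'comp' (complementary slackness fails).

Gradient of f: grad f(x) = Q x + c = (-9, 9)
Constraint values g_i(x) = a_i^T x - b_i:
  g_1((2, 3)) = -2
  g_2((2, 3)) = -3
Stationarity residual: grad f(x) + sum_i lambda_i a_i = (0, 0)
  -> stationarity OK
Primal feasibility (all g_i <= 0): OK
Dual feasibility (all lambda_i >= 0): OK
Complementary slackness (lambda_i * g_i(x) = 0 for all i): FAILS

Verdict: the first failing condition is complementary_slackness -> comp.

comp


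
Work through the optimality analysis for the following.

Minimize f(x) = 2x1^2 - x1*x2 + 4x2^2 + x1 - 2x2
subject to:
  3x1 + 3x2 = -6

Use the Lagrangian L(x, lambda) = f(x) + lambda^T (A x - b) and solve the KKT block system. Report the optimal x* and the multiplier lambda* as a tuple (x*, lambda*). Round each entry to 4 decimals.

Form the Lagrangian:
  L(x, lambda) = (1/2) x^T Q x + c^T x + lambda^T (A x - b)
Stationarity (grad_x L = 0): Q x + c + A^T lambda = 0.
Primal feasibility: A x = b.

This gives the KKT block system:
  [ Q   A^T ] [ x     ]   [-c ]
  [ A    0  ] [ lambda ] = [ b ]

Solving the linear system:
  x*      = (-1.5, -0.5)
  lambda* = (1.5)
  f(x*)   = 4.25

x* = (-1.5, -0.5), lambda* = (1.5)


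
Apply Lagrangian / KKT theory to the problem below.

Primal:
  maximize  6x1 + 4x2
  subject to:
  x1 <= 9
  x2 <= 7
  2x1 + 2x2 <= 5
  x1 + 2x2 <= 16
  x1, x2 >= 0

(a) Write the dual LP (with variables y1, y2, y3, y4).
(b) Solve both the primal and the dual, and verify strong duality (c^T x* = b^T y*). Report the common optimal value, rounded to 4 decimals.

The standard primal-dual pair for 'max c^T x s.t. A x <= b, x >= 0' is:
  Dual:  min b^T y  s.t.  A^T y >= c,  y >= 0.

So the dual LP is:
  minimize  9y1 + 7y2 + 5y3 + 16y4
  subject to:
    y1 + 2y3 + y4 >= 6
    y2 + 2y3 + 2y4 >= 4
    y1, y2, y3, y4 >= 0

Solving the primal: x* = (2.5, 0).
  primal value c^T x* = 15.
Solving the dual: y* = (0, 0, 3, 0).
  dual value b^T y* = 15.
Strong duality: c^T x* = b^T y*. Confirmed.

15


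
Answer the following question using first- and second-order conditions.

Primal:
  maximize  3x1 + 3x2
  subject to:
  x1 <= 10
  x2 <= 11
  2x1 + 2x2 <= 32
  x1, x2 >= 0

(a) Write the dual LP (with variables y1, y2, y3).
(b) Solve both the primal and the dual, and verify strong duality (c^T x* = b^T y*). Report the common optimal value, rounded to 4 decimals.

The standard primal-dual pair for 'max c^T x s.t. A x <= b, x >= 0' is:
  Dual:  min b^T y  s.t.  A^T y >= c,  y >= 0.

So the dual LP is:
  minimize  10y1 + 11y2 + 32y3
  subject to:
    y1 + 2y3 >= 3
    y2 + 2y3 >= 3
    y1, y2, y3 >= 0

Solving the primal: x* = (5, 11).
  primal value c^T x* = 48.
Solving the dual: y* = (0, 0, 1.5).
  dual value b^T y* = 48.
Strong duality: c^T x* = b^T y*. Confirmed.

48


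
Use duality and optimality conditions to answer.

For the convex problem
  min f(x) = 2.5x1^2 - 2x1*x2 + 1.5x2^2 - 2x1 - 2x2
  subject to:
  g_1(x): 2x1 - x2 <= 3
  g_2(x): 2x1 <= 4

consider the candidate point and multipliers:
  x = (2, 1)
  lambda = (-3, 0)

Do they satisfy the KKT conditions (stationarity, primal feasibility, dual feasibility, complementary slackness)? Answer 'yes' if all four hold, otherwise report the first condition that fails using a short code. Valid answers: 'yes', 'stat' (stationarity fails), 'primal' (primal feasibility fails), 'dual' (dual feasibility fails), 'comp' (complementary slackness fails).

Gradient of f: grad f(x) = Q x + c = (6, -3)
Constraint values g_i(x) = a_i^T x - b_i:
  g_1((2, 1)) = 0
  g_2((2, 1)) = 0
Stationarity residual: grad f(x) + sum_i lambda_i a_i = (0, 0)
  -> stationarity OK
Primal feasibility (all g_i <= 0): OK
Dual feasibility (all lambda_i >= 0): FAILS
Complementary slackness (lambda_i * g_i(x) = 0 for all i): OK

Verdict: the first failing condition is dual_feasibility -> dual.

dual


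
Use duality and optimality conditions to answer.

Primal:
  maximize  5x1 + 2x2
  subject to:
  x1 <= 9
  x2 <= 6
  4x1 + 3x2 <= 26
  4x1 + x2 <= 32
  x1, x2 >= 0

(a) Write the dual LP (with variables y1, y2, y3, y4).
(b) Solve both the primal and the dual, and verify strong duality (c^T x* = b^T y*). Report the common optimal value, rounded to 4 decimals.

The standard primal-dual pair for 'max c^T x s.t. A x <= b, x >= 0' is:
  Dual:  min b^T y  s.t.  A^T y >= c,  y >= 0.

So the dual LP is:
  minimize  9y1 + 6y2 + 26y3 + 32y4
  subject to:
    y1 + 4y3 + 4y4 >= 5
    y2 + 3y3 + y4 >= 2
    y1, y2, y3, y4 >= 0

Solving the primal: x* = (6.5, 0).
  primal value c^T x* = 32.5.
Solving the dual: y* = (0, 0, 1.25, 0).
  dual value b^T y* = 32.5.
Strong duality: c^T x* = b^T y*. Confirmed.

32.5


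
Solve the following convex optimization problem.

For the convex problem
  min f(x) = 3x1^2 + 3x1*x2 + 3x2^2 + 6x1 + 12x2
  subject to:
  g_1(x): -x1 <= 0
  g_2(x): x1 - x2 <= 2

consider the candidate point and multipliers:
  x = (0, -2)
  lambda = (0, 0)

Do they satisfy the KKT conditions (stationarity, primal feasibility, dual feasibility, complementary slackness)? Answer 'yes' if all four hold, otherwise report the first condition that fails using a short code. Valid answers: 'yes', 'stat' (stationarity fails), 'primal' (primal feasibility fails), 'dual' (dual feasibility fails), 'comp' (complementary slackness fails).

Gradient of f: grad f(x) = Q x + c = (0, 0)
Constraint values g_i(x) = a_i^T x - b_i:
  g_1((0, -2)) = 0
  g_2((0, -2)) = 0
Stationarity residual: grad f(x) + sum_i lambda_i a_i = (0, 0)
  -> stationarity OK
Primal feasibility (all g_i <= 0): OK
Dual feasibility (all lambda_i >= 0): OK
Complementary slackness (lambda_i * g_i(x) = 0 for all i): OK

Verdict: yes, KKT holds.

yes


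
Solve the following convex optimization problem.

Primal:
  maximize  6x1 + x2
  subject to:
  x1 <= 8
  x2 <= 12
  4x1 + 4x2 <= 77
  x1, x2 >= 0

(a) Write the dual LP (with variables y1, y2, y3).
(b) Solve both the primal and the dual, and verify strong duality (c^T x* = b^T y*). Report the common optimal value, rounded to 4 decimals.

The standard primal-dual pair for 'max c^T x s.t. A x <= b, x >= 0' is:
  Dual:  min b^T y  s.t.  A^T y >= c,  y >= 0.

So the dual LP is:
  minimize  8y1 + 12y2 + 77y3
  subject to:
    y1 + 4y3 >= 6
    y2 + 4y3 >= 1
    y1, y2, y3 >= 0

Solving the primal: x* = (8, 11.25).
  primal value c^T x* = 59.25.
Solving the dual: y* = (5, 0, 0.25).
  dual value b^T y* = 59.25.
Strong duality: c^T x* = b^T y*. Confirmed.

59.25


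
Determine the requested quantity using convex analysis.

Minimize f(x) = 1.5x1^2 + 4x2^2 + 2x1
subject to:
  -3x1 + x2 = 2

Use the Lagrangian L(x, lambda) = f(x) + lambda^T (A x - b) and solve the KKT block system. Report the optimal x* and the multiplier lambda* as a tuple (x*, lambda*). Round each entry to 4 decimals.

Form the Lagrangian:
  L(x, lambda) = (1/2) x^T Q x + c^T x + lambda^T (A x - b)
Stationarity (grad_x L = 0): Q x + c + A^T lambda = 0.
Primal feasibility: A x = b.

This gives the KKT block system:
  [ Q   A^T ] [ x     ]   [-c ]
  [ A    0  ] [ lambda ] = [ b ]

Solving the linear system:
  x*      = (-0.6667, 0)
  lambda* = (0)
  f(x*)   = -0.6667

x* = (-0.6667, 0), lambda* = (0)


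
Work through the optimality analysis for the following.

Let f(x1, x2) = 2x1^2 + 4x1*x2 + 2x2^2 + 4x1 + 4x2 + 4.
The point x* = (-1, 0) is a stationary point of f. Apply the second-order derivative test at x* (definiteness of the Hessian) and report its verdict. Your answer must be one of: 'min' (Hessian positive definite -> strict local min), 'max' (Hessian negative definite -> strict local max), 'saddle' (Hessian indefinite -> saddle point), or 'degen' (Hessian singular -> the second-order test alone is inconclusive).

Compute the Hessian H = grad^2 f:
  H = [[4, 4], [4, 4]]
Verify stationarity: grad f(x*) = H x* + g = (0, 0).
Eigenvalues of H: 0, 8.
H has a zero eigenvalue (singular; positive semidefinite but not definite), so H is neither positive definite, negative definite, nor indefinite. The second-order test alone is inconclusive -> degen.
(Indeed, f is constant along the null direction of H through x*, so x* is not a strict local extremum.)

degen


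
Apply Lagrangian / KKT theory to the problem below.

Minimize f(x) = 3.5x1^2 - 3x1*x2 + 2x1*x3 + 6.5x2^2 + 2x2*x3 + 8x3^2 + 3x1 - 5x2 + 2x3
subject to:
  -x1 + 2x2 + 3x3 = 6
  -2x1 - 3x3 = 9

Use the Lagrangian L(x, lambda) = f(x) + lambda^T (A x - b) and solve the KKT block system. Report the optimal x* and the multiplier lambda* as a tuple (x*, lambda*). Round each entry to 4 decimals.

Form the Lagrangian:
  L(x, lambda) = (1/2) x^T Q x + c^T x + lambda^T (A x - b)
Stationarity (grad_x L = 0): Q x + c + A^T lambda = 0.
Primal feasibility: A x = b.

This gives the KKT block system:
  [ Q   A^T ] [ x     ]   [-c ]
  [ A    0  ] [ lambda ] = [ b ]

Solving the linear system:
  x*      = (-4.5105, 0.7342, 0.007)
  lambda* = (-9.0451, -10.8586)
  f(x*)   = 67.4047

x* = (-4.5105, 0.7342, 0.007), lambda* = (-9.0451, -10.8586)


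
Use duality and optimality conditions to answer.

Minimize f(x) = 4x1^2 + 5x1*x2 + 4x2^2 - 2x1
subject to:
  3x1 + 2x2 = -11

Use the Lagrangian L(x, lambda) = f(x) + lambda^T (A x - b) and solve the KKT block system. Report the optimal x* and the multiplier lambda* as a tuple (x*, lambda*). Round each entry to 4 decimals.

Form the Lagrangian:
  L(x, lambda) = (1/2) x^T Q x + c^T x + lambda^T (A x - b)
Stationarity (grad_x L = 0): Q x + c + A^T lambda = 0.
Primal feasibility: A x = b.

This gives the KKT block system:
  [ Q   A^T ] [ x     ]   [-c ]
  [ A    0  ] [ lambda ] = [ b ]

Solving the linear system:
  x*      = (-3.3182, -0.5227)
  lambda* = (10.3864)
  f(x*)   = 60.4432

x* = (-3.3182, -0.5227), lambda* = (10.3864)


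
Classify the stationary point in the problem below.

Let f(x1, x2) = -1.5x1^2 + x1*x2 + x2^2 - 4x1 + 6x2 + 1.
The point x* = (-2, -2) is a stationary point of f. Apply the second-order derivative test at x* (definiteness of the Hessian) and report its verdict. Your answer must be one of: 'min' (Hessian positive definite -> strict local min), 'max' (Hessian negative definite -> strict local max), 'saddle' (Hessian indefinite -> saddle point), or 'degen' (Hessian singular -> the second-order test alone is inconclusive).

Compute the Hessian H = grad^2 f:
  H = [[-3, 1], [1, 2]]
Verify stationarity: grad f(x*) = H x* + g = (0, 0).
Eigenvalues of H: -3.1926, 2.1926.
Eigenvalues have mixed signs, so H is indefinite -> x* is a saddle point.

saddle


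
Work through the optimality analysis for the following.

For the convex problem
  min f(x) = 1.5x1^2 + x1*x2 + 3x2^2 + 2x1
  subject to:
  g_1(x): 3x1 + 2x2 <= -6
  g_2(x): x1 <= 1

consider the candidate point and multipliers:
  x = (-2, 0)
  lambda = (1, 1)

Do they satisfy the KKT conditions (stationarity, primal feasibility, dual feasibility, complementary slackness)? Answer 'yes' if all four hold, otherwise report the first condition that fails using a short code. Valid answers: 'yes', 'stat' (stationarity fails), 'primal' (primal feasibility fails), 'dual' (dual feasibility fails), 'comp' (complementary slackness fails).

Gradient of f: grad f(x) = Q x + c = (-4, -2)
Constraint values g_i(x) = a_i^T x - b_i:
  g_1((-2, 0)) = 0
  g_2((-2, 0)) = -3
Stationarity residual: grad f(x) + sum_i lambda_i a_i = (0, 0)
  -> stationarity OK
Primal feasibility (all g_i <= 0): OK
Dual feasibility (all lambda_i >= 0): OK
Complementary slackness (lambda_i * g_i(x) = 0 for all i): FAILS

Verdict: the first failing condition is complementary_slackness -> comp.

comp


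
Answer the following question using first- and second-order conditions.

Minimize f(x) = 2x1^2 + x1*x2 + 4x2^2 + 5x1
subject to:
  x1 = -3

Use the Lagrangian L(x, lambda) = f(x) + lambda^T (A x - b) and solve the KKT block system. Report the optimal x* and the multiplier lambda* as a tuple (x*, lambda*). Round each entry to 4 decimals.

Form the Lagrangian:
  L(x, lambda) = (1/2) x^T Q x + c^T x + lambda^T (A x - b)
Stationarity (grad_x L = 0): Q x + c + A^T lambda = 0.
Primal feasibility: A x = b.

This gives the KKT block system:
  [ Q   A^T ] [ x     ]   [-c ]
  [ A    0  ] [ lambda ] = [ b ]

Solving the linear system:
  x*      = (-3, 0.375)
  lambda* = (6.625)
  f(x*)   = 2.4375

x* = (-3, 0.375), lambda* = (6.625)


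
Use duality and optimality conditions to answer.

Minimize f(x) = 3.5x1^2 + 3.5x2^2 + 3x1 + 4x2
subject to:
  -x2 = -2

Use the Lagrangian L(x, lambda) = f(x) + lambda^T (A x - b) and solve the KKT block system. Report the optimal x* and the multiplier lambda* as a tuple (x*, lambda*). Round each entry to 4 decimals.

Form the Lagrangian:
  L(x, lambda) = (1/2) x^T Q x + c^T x + lambda^T (A x - b)
Stationarity (grad_x L = 0): Q x + c + A^T lambda = 0.
Primal feasibility: A x = b.

This gives the KKT block system:
  [ Q   A^T ] [ x     ]   [-c ]
  [ A    0  ] [ lambda ] = [ b ]

Solving the linear system:
  x*      = (-0.4286, 2)
  lambda* = (18)
  f(x*)   = 21.3571

x* = (-0.4286, 2), lambda* = (18)


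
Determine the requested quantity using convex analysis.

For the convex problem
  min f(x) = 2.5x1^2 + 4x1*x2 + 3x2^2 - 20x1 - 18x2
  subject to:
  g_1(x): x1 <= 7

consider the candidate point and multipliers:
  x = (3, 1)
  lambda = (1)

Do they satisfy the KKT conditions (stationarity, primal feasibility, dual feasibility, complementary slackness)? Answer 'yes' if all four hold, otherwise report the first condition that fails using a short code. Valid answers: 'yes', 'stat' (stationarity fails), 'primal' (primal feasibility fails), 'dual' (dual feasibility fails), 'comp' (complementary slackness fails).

Gradient of f: grad f(x) = Q x + c = (-1, 0)
Constraint values g_i(x) = a_i^T x - b_i:
  g_1((3, 1)) = -4
Stationarity residual: grad f(x) + sum_i lambda_i a_i = (0, 0)
  -> stationarity OK
Primal feasibility (all g_i <= 0): OK
Dual feasibility (all lambda_i >= 0): OK
Complementary slackness (lambda_i * g_i(x) = 0 for all i): FAILS

Verdict: the first failing condition is complementary_slackness -> comp.

comp


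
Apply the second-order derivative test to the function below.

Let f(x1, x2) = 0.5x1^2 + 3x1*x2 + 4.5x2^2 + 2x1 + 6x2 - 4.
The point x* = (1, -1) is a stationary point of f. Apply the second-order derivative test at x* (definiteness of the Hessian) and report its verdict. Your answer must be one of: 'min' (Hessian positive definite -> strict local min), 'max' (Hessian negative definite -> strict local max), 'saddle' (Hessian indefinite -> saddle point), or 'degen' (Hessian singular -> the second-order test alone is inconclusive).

Compute the Hessian H = grad^2 f:
  H = [[1, 3], [3, 9]]
Verify stationarity: grad f(x*) = H x* + g = (0, 0).
Eigenvalues of H: 0, 10.
H has a zero eigenvalue (singular; positive semidefinite but not definite), so H is neither positive definite, negative definite, nor indefinite. The second-order test alone is inconclusive -> degen.
(Indeed, f is constant along the null direction of H through x*, so x* is not a strict local extremum.)

degen
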